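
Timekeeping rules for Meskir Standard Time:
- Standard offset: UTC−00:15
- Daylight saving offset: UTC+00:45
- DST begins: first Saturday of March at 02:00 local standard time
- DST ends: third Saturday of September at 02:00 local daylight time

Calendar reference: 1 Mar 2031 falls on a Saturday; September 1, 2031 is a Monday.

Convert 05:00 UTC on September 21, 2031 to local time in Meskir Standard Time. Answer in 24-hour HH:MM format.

1 March 2031 is a Saturday, so the first Saturday is March 1.
1 September 2031 is a Monday, so the first Saturday is September 6 and the third is September 20.
At the standard offset (UTC−00:15), 05:00 UTC − 0h15m = 04:45 Meskir Standard Time standard time.
The standard-time date in Meskir Standard Time, September 21, 2031, is outside the daylight-saving period (1 March – 20 September), so Meskir Standard Time is on standard time, UTC−00:15.
05:00 UTC − 0h15m = 04:45 local.

04:45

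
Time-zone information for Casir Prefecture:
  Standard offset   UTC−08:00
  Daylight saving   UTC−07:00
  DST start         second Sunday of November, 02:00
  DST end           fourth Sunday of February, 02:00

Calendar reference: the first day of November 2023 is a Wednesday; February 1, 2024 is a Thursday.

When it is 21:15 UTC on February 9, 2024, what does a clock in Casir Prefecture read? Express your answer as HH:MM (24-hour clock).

1 November 2023 is a Wednesday, so the first Sunday is November 5 and the second is November 12.
1 February 2024 is a Thursday, so the first Sunday is February 4 and the fourth is February 25.
At the standard offset (UTC−08:00), 21:15 UTC − 8h = 13:15 Casir Prefecture standard time.
The standard-time date in Casir Prefecture, February 9, 2024, falls between 12 November 2023 and 25 February 2024, so daylight saving is in effect and Casir Prefecture is at UTC−07:00.
21:15 UTC − 7h = 14:15 local.

14:15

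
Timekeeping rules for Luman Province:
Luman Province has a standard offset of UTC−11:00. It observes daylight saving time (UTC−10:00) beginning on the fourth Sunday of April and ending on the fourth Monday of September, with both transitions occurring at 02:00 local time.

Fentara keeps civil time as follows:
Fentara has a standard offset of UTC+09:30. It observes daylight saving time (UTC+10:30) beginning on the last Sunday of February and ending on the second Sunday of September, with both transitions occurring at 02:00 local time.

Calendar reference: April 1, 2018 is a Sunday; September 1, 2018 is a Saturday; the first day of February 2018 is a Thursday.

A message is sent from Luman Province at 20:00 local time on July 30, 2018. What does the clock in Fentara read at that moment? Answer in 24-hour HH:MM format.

16:30

1 April 2018 is a Sunday, so the first Sunday is April 1 and the fourth is April 22.
1 September 2018 is a Saturday, so the first Monday is September 3 and the fourth is September 24.
July 30, 2018 lies within the daylight-saving period (22 April – 24 September), so Luman Province is on daylight time, UTC−10:00.
20:00 Luman Province + 10h = 06:00 UTC (rolling into the next day, 31 July 2018).
1 February 2018 is a Thursday, so Sundays fall on 4, 11, 18, 25; the last is February 25.
1 September 2018 is a Saturday, so the first Sunday is September 2 and the second is September 9.
At the standard offset (UTC+09:30), 06:00 UTC + 9h30m = 15:30 Fentara standard time.
The standard-time date in Fentara, July 31, 2018, falls between 25 February and 9 September, so daylight saving is in effect and Fentara is at UTC+10:30.
06:00 UTC + 10h30m = 16:30 Fentara.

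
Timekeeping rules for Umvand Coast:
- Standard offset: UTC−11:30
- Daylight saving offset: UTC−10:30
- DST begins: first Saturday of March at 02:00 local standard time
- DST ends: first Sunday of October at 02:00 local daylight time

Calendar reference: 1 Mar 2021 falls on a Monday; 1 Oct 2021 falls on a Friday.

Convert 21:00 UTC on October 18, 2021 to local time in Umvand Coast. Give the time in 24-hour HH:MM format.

09:30

1 March 2021 is a Monday, so the first Saturday is March 6.
1 October 2021 is a Friday, so the first Sunday is October 3.
At the standard offset (UTC−11:30), 21:00 UTC − 11h30m = 09:30 Umvand Coast standard time.
The standard-time date in Umvand Coast, October 18, 2021, does not fall between 6 March and 3 October, so daylight saving is not in effect and Umvand Coast is at UTC−11:30.
21:00 UTC − 11h30m = 09:30 local.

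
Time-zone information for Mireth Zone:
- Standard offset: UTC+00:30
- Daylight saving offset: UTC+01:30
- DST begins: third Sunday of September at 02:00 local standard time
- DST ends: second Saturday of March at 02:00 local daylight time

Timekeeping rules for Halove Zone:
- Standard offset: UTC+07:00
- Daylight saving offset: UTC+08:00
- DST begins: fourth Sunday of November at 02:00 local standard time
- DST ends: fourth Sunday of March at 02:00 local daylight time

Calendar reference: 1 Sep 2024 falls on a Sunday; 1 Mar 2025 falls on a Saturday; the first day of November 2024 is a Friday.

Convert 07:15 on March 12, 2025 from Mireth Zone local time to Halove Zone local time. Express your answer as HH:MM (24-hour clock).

1 September 2024 is a Sunday, so the first Sunday is September 1 and the third is September 15.
1 March 2025 is a Saturday, so the first Saturday is March 1 and the second is March 8.
March 12, 2025 does not fall between 15 September 2024 and 8 March 2025, so daylight saving is not in effect and Mireth Zone is at UTC+00:30.
07:15 Mireth Zone − 0h30m = 06:45 UTC.
1 November 2024 is a Friday, so the first Sunday is November 3 and the fourth is November 24.
1 March 2025 is a Saturday, so the first Sunday is March 2 and the fourth is March 23.
At the standard offset (UTC+07:00), 06:45 UTC + 7h = 13:45 Halove Zone standard time.
The standard-time date in Halove Zone, March 12, 2025, lies within the daylight-saving period (24 November 2024 – 23 March 2025), so Halove Zone is on daylight time, UTC+08:00.
06:45 UTC + 8h = 14:45 Halove Zone.

14:45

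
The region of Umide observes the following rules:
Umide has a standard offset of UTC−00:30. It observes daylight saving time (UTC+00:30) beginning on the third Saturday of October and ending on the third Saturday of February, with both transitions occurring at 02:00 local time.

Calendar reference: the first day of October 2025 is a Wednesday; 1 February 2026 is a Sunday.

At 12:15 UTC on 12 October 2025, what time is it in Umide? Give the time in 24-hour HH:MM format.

11:45

1 October 2025 is a Wednesday, so the first Saturday is October 4 and the third is October 18.
1 February 2026 is a Sunday, so the first Saturday is February 7 and the third is February 21.
At the standard offset (UTC−00:30), 12:15 UTC − 0h30m = 11:45 Umide standard time.
The standard-time date in Umide, 12 October 2025, is outside the daylight-saving period (18 October 2025 – 21 February 2026), so Umide is on standard time, UTC−00:30.
12:15 UTC − 0h30m = 11:45 local.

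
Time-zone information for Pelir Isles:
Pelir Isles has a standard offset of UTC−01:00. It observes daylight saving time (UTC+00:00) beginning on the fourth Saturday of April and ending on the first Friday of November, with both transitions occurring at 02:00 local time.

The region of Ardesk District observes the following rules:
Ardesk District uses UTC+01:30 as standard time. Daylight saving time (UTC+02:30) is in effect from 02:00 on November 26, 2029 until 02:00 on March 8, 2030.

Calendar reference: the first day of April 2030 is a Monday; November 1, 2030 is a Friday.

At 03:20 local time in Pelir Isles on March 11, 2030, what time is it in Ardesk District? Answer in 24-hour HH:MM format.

05:50

1 April 2030 is a Monday, so the first Saturday is April 6 and the fourth is April 27.
1 November 2030 is a Friday, so the first Friday is November 1.
March 11, 2030 is outside the daylight-saving period (27 April – 1 November), so Pelir Isles is on standard time, UTC−01:00.
03:20 Pelir Isles + 1h = 04:20 UTC.
At the standard offset (UTC+01:30), 04:20 UTC + 1h30m = 05:50 Ardesk District standard time.
The standard-time date in Ardesk District, March 11, 2030, does not fall between 26 November 2029 and 8 March 2030, so daylight saving is not in effect and Ardesk District is at UTC+01:30.
04:20 UTC + 1h30m = 05:50 Ardesk District.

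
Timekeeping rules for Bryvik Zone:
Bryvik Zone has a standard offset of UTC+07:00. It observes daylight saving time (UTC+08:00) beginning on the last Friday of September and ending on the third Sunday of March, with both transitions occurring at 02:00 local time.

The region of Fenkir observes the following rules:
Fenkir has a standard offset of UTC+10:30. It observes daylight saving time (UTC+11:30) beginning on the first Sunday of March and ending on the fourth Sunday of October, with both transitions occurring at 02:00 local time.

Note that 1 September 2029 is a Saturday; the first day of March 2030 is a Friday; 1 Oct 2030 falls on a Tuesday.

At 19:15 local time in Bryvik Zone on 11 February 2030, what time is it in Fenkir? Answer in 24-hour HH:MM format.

1 September 2029 is a Saturday, so Fridays fall on 7, 14, 21, 28; the last is September 28.
1 March 2030 is a Friday, so the first Sunday is March 3 and the third is March 17.
11 February 2030 falls between 28 September 2029 and 17 March 2030, so daylight saving is in effect and Bryvik Zone is at UTC+08:00.
19:15 Bryvik Zone − 8h = 11:15 UTC.
1 March 2030 is a Friday, so the first Sunday is March 3.
1 October 2030 is a Tuesday, so the first Sunday is October 6 and the fourth is October 27.
At the standard offset (UTC+10:30), 11:15 UTC + 10h30m = 21:45 Fenkir standard time.
The standard-time date in Fenkir, 11 February 2030, does not fall between 3 March and 27 October, so daylight saving is not in effect and Fenkir is at UTC+10:30.
11:15 UTC + 10h30m = 21:45 Fenkir.

21:45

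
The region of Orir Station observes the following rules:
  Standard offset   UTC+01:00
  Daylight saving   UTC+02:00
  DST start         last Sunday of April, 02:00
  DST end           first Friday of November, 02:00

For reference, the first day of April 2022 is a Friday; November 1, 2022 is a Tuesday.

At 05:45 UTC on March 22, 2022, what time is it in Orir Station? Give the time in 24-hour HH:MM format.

1 April 2022 is a Friday, so Sundays fall on 3, 10, 17, 24; the last is April 24.
1 November 2022 is a Tuesday, so the first Friday is November 4.
At the standard offset (UTC+01:00), 05:45 UTC + 1h = 06:45 Orir Station standard time.
The standard-time date in Orir Station, March 22, 2022, does not fall between 24 April and 4 November, so daylight saving is not in effect and Orir Station is at UTC+01:00.
05:45 UTC + 1h = 06:45 local.

06:45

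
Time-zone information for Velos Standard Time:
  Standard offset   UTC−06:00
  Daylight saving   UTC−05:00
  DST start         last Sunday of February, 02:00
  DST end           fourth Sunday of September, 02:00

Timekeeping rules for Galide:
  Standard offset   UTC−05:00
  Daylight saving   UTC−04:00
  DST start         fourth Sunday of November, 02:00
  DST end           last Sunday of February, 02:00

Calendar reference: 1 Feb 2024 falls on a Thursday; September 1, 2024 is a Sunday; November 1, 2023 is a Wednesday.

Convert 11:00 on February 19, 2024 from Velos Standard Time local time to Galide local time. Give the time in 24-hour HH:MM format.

13:00

1 February 2024 is a Thursday, so Sundays fall on 4, 11, 18, 25; the last is February 25.
1 September 2024 is a Sunday, so the first Sunday is September 1 and the fourth is September 22.
February 19, 2024 is outside the daylight-saving period (25 February – 22 September), so Velos Standard Time is on standard time, UTC−06:00.
11:00 Velos Standard Time + 6h = 17:00 UTC.
1 November 2023 is a Wednesday, so the first Sunday is November 5 and the fourth is November 26.
1 February 2024 is a Thursday, so Sundays fall on 4, 11, 18, 25; the last is February 25.
At the standard offset (UTC−05:00), 17:00 UTC − 5h = 12:00 Galide standard time.
Daylight saving runs 26 November 2023 – 25 February 2024; the standard-time date in Galide, February 19, 2024, is inside that window, so Galide is at UTC−04:00.
17:00 UTC − 4h = 13:00 Galide.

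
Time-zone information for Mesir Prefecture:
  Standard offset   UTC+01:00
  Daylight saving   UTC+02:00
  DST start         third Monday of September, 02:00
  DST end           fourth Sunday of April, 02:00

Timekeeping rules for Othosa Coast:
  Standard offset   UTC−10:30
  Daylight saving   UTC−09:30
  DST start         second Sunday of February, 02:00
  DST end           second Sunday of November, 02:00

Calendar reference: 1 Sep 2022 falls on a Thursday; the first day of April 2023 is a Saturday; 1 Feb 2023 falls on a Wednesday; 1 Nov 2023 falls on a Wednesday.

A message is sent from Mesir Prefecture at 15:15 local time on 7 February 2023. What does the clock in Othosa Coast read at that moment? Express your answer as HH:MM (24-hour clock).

1 September 2022 is a Thursday, so the first Monday is September 5 and the third is September 19.
1 April 2023 is a Saturday, so the first Sunday is April 2 and the fourth is April 23.
Daylight saving runs 19 September 2022 – 23 April 2023; 7 February 2023 is inside that window, so Mesir Prefecture is at UTC+02:00.
15:15 Mesir Prefecture − 2h = 13:15 UTC.
1 February 2023 is a Wednesday, so the first Sunday is February 5 and the second is February 12.
1 November 2023 is a Wednesday, so the first Sunday is November 5 and the second is November 12.
At the standard offset (UTC−10:30), 13:15 UTC − 10h30m = 02:45 Othosa Coast standard time.
The standard-time date in Othosa Coast, 7 February 2023, does not fall between 12 February and 12 November, so daylight saving is not in effect and Othosa Coast is at UTC−10:30.
13:15 UTC − 10h30m = 02:45 Othosa Coast.

02:45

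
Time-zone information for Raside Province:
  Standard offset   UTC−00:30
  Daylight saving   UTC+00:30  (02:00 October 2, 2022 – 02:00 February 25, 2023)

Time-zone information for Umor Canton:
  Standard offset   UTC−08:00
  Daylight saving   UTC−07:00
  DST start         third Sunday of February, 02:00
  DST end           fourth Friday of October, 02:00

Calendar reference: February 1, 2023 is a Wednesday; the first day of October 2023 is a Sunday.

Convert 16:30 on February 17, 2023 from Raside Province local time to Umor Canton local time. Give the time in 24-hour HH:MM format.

08:00

February 17, 2023 falls between 2 October 2022 and 25 February 2023, so daylight saving is in effect and Raside Province is at UTC+00:30.
16:30 Raside Province − 0h30m = 16:00 UTC.
1 February 2023 is a Wednesday, so the first Sunday is February 5 and the third is February 19.
1 October 2023 is a Sunday, so the first Friday is October 6 and the fourth is October 27.
At the standard offset (UTC−08:00), 16:00 UTC − 8h = 08:00 Umor Canton standard time.
The standard-time date in Umor Canton, February 17, 2023, is outside the daylight-saving period (19 February – 27 October), so Umor Canton is on standard time, UTC−08:00.
16:00 UTC − 8h = 08:00 Umor Canton.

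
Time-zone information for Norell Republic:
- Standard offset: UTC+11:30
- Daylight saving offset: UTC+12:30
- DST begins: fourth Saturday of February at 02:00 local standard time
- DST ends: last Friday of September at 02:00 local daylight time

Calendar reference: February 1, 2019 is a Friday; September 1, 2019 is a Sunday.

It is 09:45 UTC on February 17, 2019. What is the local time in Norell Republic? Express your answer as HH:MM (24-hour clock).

1 February 2019 is a Friday, so the first Saturday is February 2 and the fourth is February 23.
1 September 2019 is a Sunday, so Fridays fall on 6, 13, 20, 27; the last is September 27.
At the standard offset (UTC+11:30), 09:45 UTC + 11h30m = 21:15 Norell Republic standard time.
Daylight saving runs 23 February – 27 September; the standard-time date in Norell Republic, February 17, 2019, is outside that window, so Norell Republic is on standard time at UTC+11:30.
09:45 UTC + 11h30m = 21:15 local.

21:15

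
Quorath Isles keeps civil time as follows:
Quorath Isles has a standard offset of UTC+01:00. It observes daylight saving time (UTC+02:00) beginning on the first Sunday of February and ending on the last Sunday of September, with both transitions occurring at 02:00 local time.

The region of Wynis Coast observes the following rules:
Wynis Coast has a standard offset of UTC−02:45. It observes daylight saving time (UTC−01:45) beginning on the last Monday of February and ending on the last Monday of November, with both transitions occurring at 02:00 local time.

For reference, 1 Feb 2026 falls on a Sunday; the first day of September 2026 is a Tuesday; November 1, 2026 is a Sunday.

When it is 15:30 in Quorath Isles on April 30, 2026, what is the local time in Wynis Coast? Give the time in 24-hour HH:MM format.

11:45

1 February 2026 is a Sunday, so the first Sunday is February 1.
1 September 2026 is a Tuesday, so Sundays fall on 6, 13, 20, 27; the last is September 27.
Daylight saving runs 1 February – 27 September; April 30, 2026 is inside that window, so Quorath Isles is at UTC+02:00.
15:30 Quorath Isles − 2h = 13:30 UTC.
1 February 2026 is a Sunday, so Mondays fall on 2, 9, 16, 23; the last is February 23.
1 November 2026 is a Sunday, so Mondays fall on 2, 9, 16, 23, 30; the last is November 30.
At the standard offset (UTC−02:45), 13:30 UTC − 2h45m = 10:45 Wynis Coast standard time.
The standard-time date in Wynis Coast, April 30, 2026, falls between 23 February and 30 November, so daylight saving is in effect and Wynis Coast is at UTC−01:45.
13:30 UTC − 1h45m = 11:45 Wynis Coast.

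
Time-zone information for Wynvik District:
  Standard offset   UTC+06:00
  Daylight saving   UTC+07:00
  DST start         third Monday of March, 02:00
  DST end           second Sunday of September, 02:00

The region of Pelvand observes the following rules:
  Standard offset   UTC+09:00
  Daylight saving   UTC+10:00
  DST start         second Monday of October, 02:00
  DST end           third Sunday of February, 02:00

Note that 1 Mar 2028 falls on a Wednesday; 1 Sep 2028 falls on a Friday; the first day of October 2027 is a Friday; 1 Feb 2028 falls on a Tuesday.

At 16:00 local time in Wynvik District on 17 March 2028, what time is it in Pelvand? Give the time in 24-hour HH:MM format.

19:00

1 March 2028 is a Wednesday, so the first Monday is March 6 and the third is March 20.
1 September 2028 is a Friday, so the first Sunday is September 3 and the second is September 10.
Daylight saving runs 20 March – 10 September; 17 March 2028 is outside that window, so Wynvik District is on standard time at UTC+06:00.
16:00 Wynvik District − 6h = 10:00 UTC.
1 October 2027 is a Friday, so the first Monday is October 4 and the second is October 11.
1 February 2028 is a Tuesday, so the first Sunday is February 6 and the third is February 20.
At the standard offset (UTC+09:00), 10:00 UTC + 9h = 19:00 Pelvand standard time.
Daylight saving runs 11 October 2027 – 20 February 2028; the standard-time date in Pelvand, 17 March 2028, is outside that window, so Pelvand is on standard time at UTC+09:00.
10:00 UTC + 9h = 19:00 Pelvand.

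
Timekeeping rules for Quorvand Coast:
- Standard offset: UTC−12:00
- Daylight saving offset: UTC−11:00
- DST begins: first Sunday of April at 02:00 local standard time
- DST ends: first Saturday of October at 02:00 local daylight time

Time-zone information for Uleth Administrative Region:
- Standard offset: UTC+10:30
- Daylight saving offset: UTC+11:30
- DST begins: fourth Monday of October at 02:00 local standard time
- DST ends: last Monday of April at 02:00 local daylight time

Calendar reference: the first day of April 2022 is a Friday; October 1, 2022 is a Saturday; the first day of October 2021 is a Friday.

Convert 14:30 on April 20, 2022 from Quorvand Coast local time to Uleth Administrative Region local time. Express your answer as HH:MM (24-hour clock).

1 April 2022 is a Friday, so the first Sunday is April 3.
1 October 2022 is a Saturday, so the first Saturday is October 1.
Daylight saving runs 3 April – 1 October; April 20, 2022 is inside that window, so Quorvand Coast is at UTC−11:00.
14:30 Quorvand Coast + 11h = 01:30 UTC (rolling into the next day, 21 April 2022).
1 October 2021 is a Friday, so the first Monday is October 4 and the fourth is October 25.
1 April 2022 is a Friday, so Mondays fall on 4, 11, 18, 25; the last is April 25.
At the standard offset (UTC+10:30), 01:30 UTC + 10h30m = 12:00 Uleth Administrative Region standard time.
The standard-time date in Uleth Administrative Region, April 21, 2022, lies within the daylight-saving period (25 October 2021 – 25 April 2022), so Uleth Administrative Region is on daylight time, UTC+11:30.
01:30 UTC + 11h30m = 13:00 Uleth Administrative Region.

13:00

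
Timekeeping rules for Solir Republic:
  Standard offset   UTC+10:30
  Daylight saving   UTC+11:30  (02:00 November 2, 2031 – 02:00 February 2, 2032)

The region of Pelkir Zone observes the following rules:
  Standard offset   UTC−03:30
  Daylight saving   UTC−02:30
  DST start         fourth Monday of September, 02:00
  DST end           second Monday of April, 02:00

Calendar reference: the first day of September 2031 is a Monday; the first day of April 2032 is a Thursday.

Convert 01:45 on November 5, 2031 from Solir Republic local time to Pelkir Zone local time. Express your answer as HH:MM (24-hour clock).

Daylight saving runs 2 November 2031 – 2 February 2032; November 5, 2031 is inside that window, so Solir Republic is at UTC+11:30.
01:45 Solir Republic − 11h30m = 14:15 UTC (rolling into the previous day, 4 November 2031).
1 September 2031 is a Monday, so the first Monday is September 1 and the fourth is September 22.
1 April 2032 is a Thursday, so the first Monday is April 5 and the second is April 12.
At the standard offset (UTC−03:30), 14:15 UTC − 3h30m = 10:45 Pelkir Zone standard time.
The standard-time date in Pelkir Zone, November 4, 2031, lies within the daylight-saving period (22 September 2031 – 12 April 2032), so Pelkir Zone is on daylight time, UTC−02:30.
14:15 UTC − 2h30m = 11:45 Pelkir Zone.

11:45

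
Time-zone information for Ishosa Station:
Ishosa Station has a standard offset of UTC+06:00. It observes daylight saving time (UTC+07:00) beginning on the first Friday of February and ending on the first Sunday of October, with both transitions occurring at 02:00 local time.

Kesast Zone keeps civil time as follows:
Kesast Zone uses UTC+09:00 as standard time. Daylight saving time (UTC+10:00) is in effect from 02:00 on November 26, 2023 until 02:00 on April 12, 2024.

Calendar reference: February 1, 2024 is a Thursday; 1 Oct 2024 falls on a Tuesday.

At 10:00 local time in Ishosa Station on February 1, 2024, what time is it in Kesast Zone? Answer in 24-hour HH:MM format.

1 February 2024 is a Thursday, so the first Friday is February 2.
1 October 2024 is a Tuesday, so the first Sunday is October 6.
February 1, 2024 does not fall between 2 February and 6 October, so daylight saving is not in effect and Ishosa Station is at UTC+06:00.
10:00 Ishosa Station − 6h = 04:00 UTC.
At the standard offset (UTC+09:00), 04:00 UTC + 9h = 13:00 Kesast Zone standard time.
The standard-time date in Kesast Zone, February 1, 2024, falls between 26 November 2023 and 12 April 2024, so daylight saving is in effect and Kesast Zone is at UTC+10:00.
04:00 UTC + 10h = 14:00 Kesast Zone.

14:00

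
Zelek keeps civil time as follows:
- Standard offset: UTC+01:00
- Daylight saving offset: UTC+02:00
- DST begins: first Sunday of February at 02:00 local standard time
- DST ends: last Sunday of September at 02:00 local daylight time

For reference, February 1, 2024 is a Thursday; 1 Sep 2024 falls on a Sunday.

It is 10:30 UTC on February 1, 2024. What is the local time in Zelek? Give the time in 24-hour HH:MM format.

11:30

1 February 2024 is a Thursday, so the first Sunday is February 4.
1 September 2024 is a Sunday, so Sundays fall on 1, 8, 15, 22, 29; the last is September 29.
At the standard offset (UTC+01:00), 10:30 UTC + 1h = 11:30 Zelek standard time.
Daylight saving runs 4 February – 29 September; the standard-time date in Zelek, February 1, 2024, is outside that window, so Zelek is on standard time at UTC+01:00.
10:30 UTC + 1h = 11:30 local.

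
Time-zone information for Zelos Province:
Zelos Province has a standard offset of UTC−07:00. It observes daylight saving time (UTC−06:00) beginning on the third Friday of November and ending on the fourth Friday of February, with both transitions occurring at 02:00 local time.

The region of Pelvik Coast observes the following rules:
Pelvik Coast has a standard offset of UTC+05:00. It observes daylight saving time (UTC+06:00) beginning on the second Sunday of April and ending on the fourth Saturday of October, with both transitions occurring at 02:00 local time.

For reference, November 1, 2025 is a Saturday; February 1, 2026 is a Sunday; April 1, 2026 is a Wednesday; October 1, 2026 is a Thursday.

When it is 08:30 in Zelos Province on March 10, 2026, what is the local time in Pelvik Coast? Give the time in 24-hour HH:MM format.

1 November 2025 is a Saturday, so the first Friday is November 7 and the third is November 21.
1 February 2026 is a Sunday, so the first Friday is February 6 and the fourth is February 27.
March 10, 2026 is outside the daylight-saving period (21 November 2025 – 27 February 2026), so Zelos Province is on standard time, UTC−07:00.
08:30 Zelos Province + 7h = 15:30 UTC.
1 April 2026 is a Wednesday, so the first Sunday is April 5 and the second is April 12.
1 October 2026 is a Thursday, so the first Saturday is October 3 and the fourth is October 24.
At the standard offset (UTC+05:00), 15:30 UTC + 5h = 20:30 Pelvik Coast standard time.
The standard-time date in Pelvik Coast, March 10, 2026, is outside the daylight-saving period (12 April – 24 October), so Pelvik Coast is on standard time, UTC+05:00.
15:30 UTC + 5h = 20:30 Pelvik Coast.

20:30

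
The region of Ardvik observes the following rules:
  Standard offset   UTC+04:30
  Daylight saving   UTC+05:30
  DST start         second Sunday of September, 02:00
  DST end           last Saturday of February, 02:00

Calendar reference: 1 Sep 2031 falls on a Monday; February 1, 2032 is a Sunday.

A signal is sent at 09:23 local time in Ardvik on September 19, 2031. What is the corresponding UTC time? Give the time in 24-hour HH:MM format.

03:53

1 September 2031 is a Monday, so the first Sunday is September 7 and the second is September 14.
1 February 2032 is a Sunday, so Saturdays fall on 7, 14, 21, 28; the last is February 28.
September 19, 2031 falls between 14 September 2031 and 28 February 2032, so daylight saving is in effect and Ardvik is at UTC+05:30.
09:23 local − 5h30m = 03:53 UTC.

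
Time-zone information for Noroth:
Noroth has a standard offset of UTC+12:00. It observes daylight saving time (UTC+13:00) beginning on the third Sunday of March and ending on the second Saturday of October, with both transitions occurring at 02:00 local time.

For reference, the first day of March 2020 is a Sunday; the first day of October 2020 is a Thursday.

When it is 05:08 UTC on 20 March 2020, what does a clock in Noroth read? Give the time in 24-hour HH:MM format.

1 March 2020 is a Sunday, so the first Sunday is March 1 and the third is March 15.
1 October 2020 is a Thursday, so the first Saturday is October 3 and the second is October 10.
At the standard offset (UTC+12:00), 05:08 UTC + 12h = 17:08 Noroth standard time.
The standard-time date in Noroth, 20 March 2020, falls between 15 March and 10 October, so daylight saving is in effect and Noroth is at UTC+13:00.
05:08 UTC + 13h = 18:08 local.

18:08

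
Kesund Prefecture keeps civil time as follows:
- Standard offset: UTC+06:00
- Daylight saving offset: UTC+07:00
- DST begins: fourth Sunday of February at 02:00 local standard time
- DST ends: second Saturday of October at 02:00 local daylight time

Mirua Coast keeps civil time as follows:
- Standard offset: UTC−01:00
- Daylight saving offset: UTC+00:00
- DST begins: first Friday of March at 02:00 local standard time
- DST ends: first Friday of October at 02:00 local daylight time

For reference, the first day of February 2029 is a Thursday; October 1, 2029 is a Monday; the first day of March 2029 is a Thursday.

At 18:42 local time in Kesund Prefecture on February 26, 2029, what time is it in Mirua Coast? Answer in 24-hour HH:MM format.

1 February 2029 is a Thursday, so the first Sunday is February 4 and the fourth is February 25.
1 October 2029 is a Monday, so the first Saturday is October 6 and the second is October 13.
February 26, 2029 lies within the daylight-saving period (25 February – 13 October), so Kesund Prefecture is on daylight time, UTC+07:00.
18:42 Kesund Prefecture − 7h = 11:42 UTC.
1 March 2029 is a Thursday, so the first Friday is March 2.
1 October 2029 is a Monday, so the first Friday is October 5.
At the standard offset (UTC−01:00), 11:42 UTC − 1h = 10:42 Mirua Coast standard time.
The standard-time date in Mirua Coast, February 26, 2029, is outside the daylight-saving period (2 March – 5 October), so Mirua Coast is on standard time, UTC−01:00.
11:42 UTC − 1h = 10:42 Mirua Coast.

10:42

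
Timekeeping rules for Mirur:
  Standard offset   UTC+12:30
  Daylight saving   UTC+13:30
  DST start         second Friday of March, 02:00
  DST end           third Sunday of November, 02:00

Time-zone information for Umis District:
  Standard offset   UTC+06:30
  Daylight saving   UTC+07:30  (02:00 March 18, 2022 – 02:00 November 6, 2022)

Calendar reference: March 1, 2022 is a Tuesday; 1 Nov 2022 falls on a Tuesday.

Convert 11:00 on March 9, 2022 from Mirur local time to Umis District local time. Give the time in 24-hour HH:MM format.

05:00

1 March 2022 is a Tuesday, so the first Friday is March 4 and the second is March 11.
1 November 2022 is a Tuesday, so the first Sunday is November 6 and the third is November 20.
March 9, 2022 does not fall between 11 March and 20 November, so daylight saving is not in effect and Mirur is at UTC+12:30.
11:00 Mirur − 12h30m = 22:30 UTC (rolling into the previous day, 8 March 2022).
At the standard offset (UTC+06:30), 22:30 UTC + 6h30m = 05:00 Umis District standard time (rolling into the next day, 9 March 2022).
The standard-time date in Umis District, March 9, 2022, does not fall between 18 March and 6 November, so daylight saving is not in effect and Umis District is at UTC+06:30.
22:30 UTC + 6h30m = 05:00 Umis District (rolling into the next day, 9 March 2022).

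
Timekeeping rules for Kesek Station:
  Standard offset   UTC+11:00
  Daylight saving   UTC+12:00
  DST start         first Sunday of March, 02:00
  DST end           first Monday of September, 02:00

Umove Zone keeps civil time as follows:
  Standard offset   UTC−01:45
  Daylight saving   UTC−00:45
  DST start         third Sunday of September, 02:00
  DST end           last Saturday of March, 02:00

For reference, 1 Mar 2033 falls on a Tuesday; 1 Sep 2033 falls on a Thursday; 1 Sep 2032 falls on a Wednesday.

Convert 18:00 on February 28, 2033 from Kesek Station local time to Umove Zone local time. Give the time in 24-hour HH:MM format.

06:15

1 March 2033 is a Tuesday, so the first Sunday is March 6.
1 September 2033 is a Thursday, so the first Monday is September 5.
Daylight saving runs 6 March – 5 September; February 28, 2033 is outside that window, so Kesek Station is on standard time at UTC+11:00.
18:00 Kesek Station − 11h = 07:00 UTC.
1 September 2032 is a Wednesday, so the first Sunday is September 5 and the third is September 19.
1 March 2033 is a Tuesday, so Saturdays fall on 5, 12, 19, 26; the last is March 26.
At the standard offset (UTC−01:45), 07:00 UTC − 1h45m = 05:15 Umove Zone standard time.
The standard-time date in Umove Zone, February 28, 2033, falls between 19 September 2032 and 26 March 2033, so daylight saving is in effect and Umove Zone is at UTC−00:45.
07:00 UTC − 0h45m = 06:15 Umove Zone.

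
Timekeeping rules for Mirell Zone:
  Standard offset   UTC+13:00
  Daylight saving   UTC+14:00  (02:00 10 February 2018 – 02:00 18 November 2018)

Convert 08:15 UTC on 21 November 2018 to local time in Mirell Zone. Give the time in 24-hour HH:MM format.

At the standard offset (UTC+13:00), 08:15 UTC + 13h = 21:15 Mirell Zone standard time.
Daylight saving runs 10 February – 18 November; the standard-time date in Mirell Zone, 21 November 2018, is outside that window, so Mirell Zone is on standard time at UTC+13:00.
08:15 UTC + 13h = 21:15 local.

21:15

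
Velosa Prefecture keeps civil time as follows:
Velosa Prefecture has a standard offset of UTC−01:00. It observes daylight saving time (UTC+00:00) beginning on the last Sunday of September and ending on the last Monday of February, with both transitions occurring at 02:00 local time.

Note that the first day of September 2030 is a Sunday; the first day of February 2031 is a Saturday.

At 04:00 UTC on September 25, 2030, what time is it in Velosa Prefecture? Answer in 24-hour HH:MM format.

03:00

1 September 2030 is a Sunday, so Sundays fall on 1, 8, 15, 22, 29; the last is September 29.
1 February 2031 is a Saturday, so Mondays fall on 3, 10, 17, 24; the last is February 24.
At the standard offset (UTC−01:00), 04:00 UTC − 1h = 03:00 Velosa Prefecture standard time.
The standard-time date in Velosa Prefecture, September 25, 2030, does not fall between 29 September 2030 and 24 February 2031, so daylight saving is not in effect and Velosa Prefecture is at UTC−01:00.
04:00 UTC − 1h = 03:00 local.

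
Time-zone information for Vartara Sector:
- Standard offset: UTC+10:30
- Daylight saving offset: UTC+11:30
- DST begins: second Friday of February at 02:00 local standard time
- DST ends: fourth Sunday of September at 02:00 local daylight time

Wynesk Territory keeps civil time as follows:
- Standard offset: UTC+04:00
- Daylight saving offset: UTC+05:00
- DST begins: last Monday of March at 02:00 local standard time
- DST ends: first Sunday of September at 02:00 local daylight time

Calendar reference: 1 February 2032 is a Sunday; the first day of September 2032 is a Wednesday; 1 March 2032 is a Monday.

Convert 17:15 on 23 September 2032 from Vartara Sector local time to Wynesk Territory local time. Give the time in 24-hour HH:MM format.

1 February 2032 is a Sunday, so the first Friday is February 6 and the second is February 13.
1 September 2032 is a Wednesday, so the first Sunday is September 5 and the fourth is September 26.
23 September 2032 lies within the daylight-saving period (13 February – 26 September), so Vartara Sector is on daylight time, UTC+11:30.
17:15 Vartara Sector − 11h30m = 05:45 UTC.
1 March 2032 is a Monday, so Mondays fall on 1, 8, 15, 22, 29; the last is March 29.
1 September 2032 is a Wednesday, so the first Sunday is September 5.
At the standard offset (UTC+04:00), 05:45 UTC + 4h = 09:45 Wynesk Territory standard time.
The standard-time date in Wynesk Territory, 23 September 2032, is outside the daylight-saving period (29 March – 5 September), so Wynesk Territory is on standard time, UTC+04:00.
05:45 UTC + 4h = 09:45 Wynesk Territory.

09:45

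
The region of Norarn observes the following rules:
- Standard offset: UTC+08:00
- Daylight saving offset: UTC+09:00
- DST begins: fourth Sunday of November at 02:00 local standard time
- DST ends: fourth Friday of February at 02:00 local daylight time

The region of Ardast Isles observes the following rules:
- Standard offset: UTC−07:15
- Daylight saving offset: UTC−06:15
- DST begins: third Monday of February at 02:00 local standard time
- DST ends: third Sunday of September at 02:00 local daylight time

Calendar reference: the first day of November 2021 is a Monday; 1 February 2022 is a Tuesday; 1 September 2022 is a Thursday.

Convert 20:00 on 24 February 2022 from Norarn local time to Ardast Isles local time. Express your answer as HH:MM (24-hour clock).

04:45

1 November 2021 is a Monday, so the first Sunday is November 7 and the fourth is November 28.
1 February 2022 is a Tuesday, so the first Friday is February 4 and the fourth is February 25.
24 February 2022 lies within the daylight-saving period (28 November 2021 – 25 February 2022), so Norarn is on daylight time, UTC+09:00.
20:00 Norarn − 9h = 11:00 UTC.
1 February 2022 is a Tuesday, so the first Monday is February 7 and the third is February 21.
1 September 2022 is a Thursday, so the first Sunday is September 4 and the third is September 18.
At the standard offset (UTC−07:15), 11:00 UTC − 7h15m = 03:45 Ardast Isles standard time.
Daylight saving runs 21 February – 18 September; the standard-time date in Ardast Isles, 24 February 2022, is inside that window, so Ardast Isles is at UTC−06:15.
11:00 UTC − 6h15m = 04:45 Ardast Isles.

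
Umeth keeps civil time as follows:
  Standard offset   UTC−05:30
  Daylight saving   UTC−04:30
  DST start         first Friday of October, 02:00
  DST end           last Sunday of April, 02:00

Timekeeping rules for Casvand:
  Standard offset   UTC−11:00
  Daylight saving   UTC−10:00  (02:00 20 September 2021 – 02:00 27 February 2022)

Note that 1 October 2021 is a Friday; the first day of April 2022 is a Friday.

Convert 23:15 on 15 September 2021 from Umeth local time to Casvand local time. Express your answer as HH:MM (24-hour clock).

17:45

1 October 2021 is a Friday, so the first Friday is October 1.
1 April 2022 is a Friday, so Sundays fall on 3, 10, 17, 24; the last is April 24.
15 September 2021 does not fall between 1 October 2021 and 24 April 2022, so daylight saving is not in effect and Umeth is at UTC−05:30.
23:15 Umeth + 5h30m = 04:45 UTC (rolling into the next day, 16 September 2021).
At the standard offset (UTC−11:00), 04:45 UTC − 11h = 17:45 Casvand standard time (rolling into the previous day, 15 September 2021).
The standard-time date in Casvand, 15 September 2021, is outside the daylight-saving period (20 September 2021 – 27 February 2022), so Casvand is on standard time, UTC−11:00.
04:45 UTC − 11h = 17:45 Casvand (rolling into the previous day, 15 September 2021).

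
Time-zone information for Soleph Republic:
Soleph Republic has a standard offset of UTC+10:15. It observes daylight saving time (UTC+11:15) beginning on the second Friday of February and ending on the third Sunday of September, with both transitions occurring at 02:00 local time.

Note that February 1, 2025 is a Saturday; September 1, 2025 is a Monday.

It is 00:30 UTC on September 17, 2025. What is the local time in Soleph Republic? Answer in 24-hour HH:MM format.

1 February 2025 is a Saturday, so the first Friday is February 7 and the second is February 14.
1 September 2025 is a Monday, so the first Sunday is September 7 and the third is September 21.
At the standard offset (UTC+10:15), 00:30 UTC + 10h15m = 10:45 Soleph Republic standard time.
The standard-time date in Soleph Republic, September 17, 2025, falls between 14 February and 21 September, so daylight saving is in effect and Soleph Republic is at UTC+11:15.
00:30 UTC + 11h15m = 11:45 local.

11:45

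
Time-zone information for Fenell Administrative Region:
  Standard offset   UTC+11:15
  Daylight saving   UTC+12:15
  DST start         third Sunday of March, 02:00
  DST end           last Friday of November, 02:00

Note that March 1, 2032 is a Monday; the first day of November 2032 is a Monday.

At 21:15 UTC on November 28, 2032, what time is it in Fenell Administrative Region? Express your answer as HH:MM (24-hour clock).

08:30

1 March 2032 is a Monday, so the first Sunday is March 7 and the third is March 21.
1 November 2032 is a Monday, so Fridays fall on 5, 12, 19, 26; the last is November 26.
At the standard offset (UTC+11:15), 21:15 UTC + 11h15m = 08:30 Fenell Administrative Region standard time (rolling into the next day, 29 November 2032).
The standard-time date in Fenell Administrative Region, November 29, 2032, does not fall between 21 March and 26 November, so daylight saving is not in effect and Fenell Administrative Region is at UTC+11:15.
21:15 UTC + 11h15m = 08:30 local (rolling into the next day, 29 November 2032).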